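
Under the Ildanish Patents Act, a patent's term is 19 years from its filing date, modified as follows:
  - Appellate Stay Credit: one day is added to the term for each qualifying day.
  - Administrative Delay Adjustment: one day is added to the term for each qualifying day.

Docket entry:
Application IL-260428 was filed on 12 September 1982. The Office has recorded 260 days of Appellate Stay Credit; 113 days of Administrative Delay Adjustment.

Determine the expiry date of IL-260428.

Base term: filing date + 19 years → 12 September 2001.
Appellate Stay Credit: +260 days → 30 May 2002.
Administrative Delay Adjustment: +113 days → 20 September 2002.

2002-09-20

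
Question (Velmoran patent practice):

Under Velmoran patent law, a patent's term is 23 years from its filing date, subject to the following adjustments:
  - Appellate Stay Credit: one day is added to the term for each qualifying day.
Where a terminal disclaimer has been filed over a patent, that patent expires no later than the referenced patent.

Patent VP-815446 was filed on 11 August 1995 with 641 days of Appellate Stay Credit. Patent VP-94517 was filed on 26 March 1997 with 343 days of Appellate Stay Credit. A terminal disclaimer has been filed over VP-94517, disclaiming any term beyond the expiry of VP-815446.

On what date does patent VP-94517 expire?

May 13, 2020

Natural term of VP-94517:
  Base: filing + 23 years → 26 March 2020.
  Appellate Stay Credit: +343 days → 4 March 2021.
Expiry of referenced patent VP-815446:
  Base: filing + 23 years → 11 August 2018.
  Appellate Stay Credit: +641 days → 13 May 2020.
Terminal disclaimer: VP-94517 expires on the earlier of 4 March 2021 and 13 May 2020.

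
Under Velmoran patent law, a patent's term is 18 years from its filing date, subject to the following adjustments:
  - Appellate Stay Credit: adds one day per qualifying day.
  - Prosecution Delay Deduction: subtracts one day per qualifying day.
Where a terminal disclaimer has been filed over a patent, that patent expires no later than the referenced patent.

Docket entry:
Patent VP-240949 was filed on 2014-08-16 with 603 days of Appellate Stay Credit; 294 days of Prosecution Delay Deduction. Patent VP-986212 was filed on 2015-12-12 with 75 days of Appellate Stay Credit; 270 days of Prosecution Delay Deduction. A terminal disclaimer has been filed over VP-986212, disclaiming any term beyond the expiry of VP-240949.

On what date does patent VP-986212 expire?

Natural term of VP-986212:
  Base: filing + 18 years → 12 December 2033.
  Appellate Stay Credit: +75 days → 25 February 2034.
  Prosecution Delay Deduction: −270 days → 31 May 2033.
Expiry of referenced patent VP-240949:
  Base: filing + 18 years → 16 August 2032.
  Appellate Stay Credit: +603 days → 11 April 2034.
  Prosecution Delay Deduction: −294 days → 21 June 2033.
Terminal disclaimer: VP-986212 expires on the earlier of 31 May 2033 and 21 June 2033.

May 31, 2033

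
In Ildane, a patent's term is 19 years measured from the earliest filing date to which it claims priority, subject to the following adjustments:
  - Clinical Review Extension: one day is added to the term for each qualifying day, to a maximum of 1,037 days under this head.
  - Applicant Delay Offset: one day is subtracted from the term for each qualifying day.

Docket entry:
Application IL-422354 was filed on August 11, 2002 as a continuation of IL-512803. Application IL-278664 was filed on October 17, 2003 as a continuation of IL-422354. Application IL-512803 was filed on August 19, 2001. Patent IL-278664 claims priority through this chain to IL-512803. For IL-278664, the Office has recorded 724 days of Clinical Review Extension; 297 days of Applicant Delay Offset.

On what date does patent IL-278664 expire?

Earliest priority filing: 19 August 2001.
Base term: 19 August 2001 + 19 years → 19 August 2020.
Clinical Review Extension: 724 days (within the 1037-day cap) → +724 days → 13 August 2022.
Applicant Delay Offset: −297 days → 20 October 2021.

October 20, 2021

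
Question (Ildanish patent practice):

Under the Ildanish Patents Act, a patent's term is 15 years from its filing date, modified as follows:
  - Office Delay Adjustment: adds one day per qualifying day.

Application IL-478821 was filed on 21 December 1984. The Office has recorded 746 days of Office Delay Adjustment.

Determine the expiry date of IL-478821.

Base term: filing date + 15 years → 21 December 1999.
Office Delay Adjustment: +746 days → 5 January 2002.

2002-01-05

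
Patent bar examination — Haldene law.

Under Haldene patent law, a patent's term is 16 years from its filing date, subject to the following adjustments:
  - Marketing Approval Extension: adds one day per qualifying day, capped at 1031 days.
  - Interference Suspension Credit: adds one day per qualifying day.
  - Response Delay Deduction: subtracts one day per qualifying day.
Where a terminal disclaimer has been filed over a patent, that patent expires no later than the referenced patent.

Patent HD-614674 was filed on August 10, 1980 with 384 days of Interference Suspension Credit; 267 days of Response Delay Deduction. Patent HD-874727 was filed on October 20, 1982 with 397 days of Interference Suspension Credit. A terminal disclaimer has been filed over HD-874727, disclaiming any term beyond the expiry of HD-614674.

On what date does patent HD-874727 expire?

December 5, 1996

Natural term of HD-874727:
  Base: filing + 16 years → 20 October 1998.
  Interference Suspension Credit: +397 days → 21 November 1999.
Expiry of referenced patent HD-614674:
  Base: filing + 16 years → 10 August 1996.
  Interference Suspension Credit: +384 days → 29 August 1997.
  Response Delay Deduction: −267 days → 5 December 1996.
Terminal disclaimer: HD-874727 expires on the earlier of 21 November 1999 and 5 December 1996.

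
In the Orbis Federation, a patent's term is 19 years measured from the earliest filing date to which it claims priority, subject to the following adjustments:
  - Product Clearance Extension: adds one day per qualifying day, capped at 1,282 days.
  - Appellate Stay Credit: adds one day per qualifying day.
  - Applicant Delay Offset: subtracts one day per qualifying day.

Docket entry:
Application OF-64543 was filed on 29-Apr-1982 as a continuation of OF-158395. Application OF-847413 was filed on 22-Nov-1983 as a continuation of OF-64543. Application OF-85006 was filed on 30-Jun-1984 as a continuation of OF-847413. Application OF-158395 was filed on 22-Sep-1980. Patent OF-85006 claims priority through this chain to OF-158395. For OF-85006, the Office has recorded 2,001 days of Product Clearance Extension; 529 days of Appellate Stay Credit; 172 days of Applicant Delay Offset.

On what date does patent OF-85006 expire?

2004-03-18

Earliest priority filing: 22 September 1980.
Base term: 22 September 1980 + 19 years → 22 September 1999.
Product Clearance Extension: 2001 days claimed exceeds the 1282-day cap, so +1282 days → 27 March 2003.
Appellate Stay Credit: +529 days → 6 September 2004.
Applicant Delay Offset: −172 days → 18 March 2004.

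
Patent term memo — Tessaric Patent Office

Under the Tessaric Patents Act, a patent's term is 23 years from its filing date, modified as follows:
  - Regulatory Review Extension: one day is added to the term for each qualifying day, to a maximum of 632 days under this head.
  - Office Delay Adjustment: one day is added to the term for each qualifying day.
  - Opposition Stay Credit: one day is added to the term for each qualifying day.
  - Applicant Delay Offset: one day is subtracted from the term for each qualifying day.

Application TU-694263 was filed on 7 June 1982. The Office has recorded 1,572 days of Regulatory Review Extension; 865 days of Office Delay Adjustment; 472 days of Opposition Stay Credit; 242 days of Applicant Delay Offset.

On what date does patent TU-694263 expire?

2010-02-28

Base term: filing date + 23 years → 7 June 2005.
Regulatory Review Extension: 1572 days claimed exceeds the 632-day cap, so +632 days → 1 March 2007.
Office Delay Adjustment: +865 days → 13 July 2009.
Opposition Stay Credit: +472 days → 28 October 2010.
Applicant Delay Offset: −242 days → 28 February 2010.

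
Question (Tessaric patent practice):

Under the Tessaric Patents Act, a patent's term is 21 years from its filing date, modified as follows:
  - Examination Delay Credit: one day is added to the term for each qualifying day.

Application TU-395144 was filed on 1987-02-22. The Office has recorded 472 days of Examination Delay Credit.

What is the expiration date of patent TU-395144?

Base term: filing date + 21 years → 22 February 2008.
Examination Delay Credit: +472 days → 8 June 2009.

2009-06-08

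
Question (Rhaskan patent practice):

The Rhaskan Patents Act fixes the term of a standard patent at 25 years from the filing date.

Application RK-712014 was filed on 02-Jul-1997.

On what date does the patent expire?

Filing date + 25 years → 2 July 2022.

July 2, 2022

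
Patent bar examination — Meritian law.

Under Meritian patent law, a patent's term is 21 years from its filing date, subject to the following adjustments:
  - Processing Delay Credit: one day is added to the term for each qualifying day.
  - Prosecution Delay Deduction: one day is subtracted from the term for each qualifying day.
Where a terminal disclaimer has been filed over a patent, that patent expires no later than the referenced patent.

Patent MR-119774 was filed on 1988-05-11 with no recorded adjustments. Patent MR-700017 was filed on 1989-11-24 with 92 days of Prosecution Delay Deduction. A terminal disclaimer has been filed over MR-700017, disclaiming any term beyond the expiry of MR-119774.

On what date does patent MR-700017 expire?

May 11, 2009

Natural term of MR-700017:
  Base: filing + 21 years → 24 November 2010.
  Prosecution Delay Deduction: −92 days → 24 August 2010.
Expiry of referenced patent MR-119774:
  Base: filing + 21 years → 11 May 2009.
Terminal disclaimer: MR-700017 expires on the earlier of 24 August 2010 and 11 May 2009.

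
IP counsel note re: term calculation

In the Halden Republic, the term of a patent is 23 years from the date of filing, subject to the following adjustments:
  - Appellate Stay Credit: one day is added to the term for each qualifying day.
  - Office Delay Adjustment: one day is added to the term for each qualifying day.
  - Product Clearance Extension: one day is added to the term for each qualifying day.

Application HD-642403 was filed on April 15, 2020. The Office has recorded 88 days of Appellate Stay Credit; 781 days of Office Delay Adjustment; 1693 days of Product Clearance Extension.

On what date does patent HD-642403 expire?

Base term: filing date + 23 years → 15 April 2043.
Appellate Stay Credit: +88 days → 12 July 2043.
Office Delay Adjustment: +781 days → 31 August 2045.
Product Clearance Extension: +1693 days → 20 April 2050.

April 20, 2050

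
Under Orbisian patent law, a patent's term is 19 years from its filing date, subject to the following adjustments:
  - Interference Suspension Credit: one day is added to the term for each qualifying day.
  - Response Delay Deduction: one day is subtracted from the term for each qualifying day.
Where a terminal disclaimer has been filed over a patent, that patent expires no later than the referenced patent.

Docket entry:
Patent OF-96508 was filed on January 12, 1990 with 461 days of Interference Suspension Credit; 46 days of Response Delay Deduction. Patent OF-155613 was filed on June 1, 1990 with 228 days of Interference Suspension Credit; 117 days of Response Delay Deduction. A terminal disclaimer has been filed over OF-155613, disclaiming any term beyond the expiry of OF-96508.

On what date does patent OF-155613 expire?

2009-09-20

Natural term of OF-155613:
  Base: filing + 19 years → 1 June 2009.
  Interference Suspension Credit: +228 days → 15 January 2010.
  Response Delay Deduction: −117 days → 20 September 2009.
Expiry of referenced patent OF-96508:
  Base: filing + 19 years → 12 January 2009.
  Interference Suspension Credit: +461 days → 18 April 2010.
  Response Delay Deduction: −46 days → 3 March 2010.
Terminal disclaimer: OF-155613 expires on the earlier of 20 September 2009 and 3 March 2010.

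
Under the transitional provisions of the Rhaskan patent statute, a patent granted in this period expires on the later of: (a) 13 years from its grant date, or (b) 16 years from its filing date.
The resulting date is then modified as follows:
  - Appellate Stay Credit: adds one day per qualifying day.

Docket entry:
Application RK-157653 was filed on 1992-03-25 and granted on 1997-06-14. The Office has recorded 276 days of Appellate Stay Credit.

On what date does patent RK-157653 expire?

(a) grant + 13 years → 14 June 2010.
(b) filing + 16 years → 25 March 2008.
Later of the two: 14 June 2010.
Appellate Stay Credit: +276 days → 17 March 2011.

2011-03-17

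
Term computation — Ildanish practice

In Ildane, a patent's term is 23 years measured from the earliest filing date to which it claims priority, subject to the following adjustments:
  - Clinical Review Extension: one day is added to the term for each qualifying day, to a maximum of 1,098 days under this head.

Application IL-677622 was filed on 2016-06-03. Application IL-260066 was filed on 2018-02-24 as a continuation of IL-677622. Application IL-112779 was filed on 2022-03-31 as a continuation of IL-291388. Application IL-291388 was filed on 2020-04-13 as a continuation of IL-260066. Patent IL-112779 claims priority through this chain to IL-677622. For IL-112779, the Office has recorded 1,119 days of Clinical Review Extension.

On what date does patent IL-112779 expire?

Earliest priority filing: 3 June 2016.
Base term: 3 June 2016 + 23 years → 3 June 2039.
Clinical Review Extension: 1119 days claimed exceeds the 1098-day cap, so +1098 days → 5 June 2042.

June 5, 2042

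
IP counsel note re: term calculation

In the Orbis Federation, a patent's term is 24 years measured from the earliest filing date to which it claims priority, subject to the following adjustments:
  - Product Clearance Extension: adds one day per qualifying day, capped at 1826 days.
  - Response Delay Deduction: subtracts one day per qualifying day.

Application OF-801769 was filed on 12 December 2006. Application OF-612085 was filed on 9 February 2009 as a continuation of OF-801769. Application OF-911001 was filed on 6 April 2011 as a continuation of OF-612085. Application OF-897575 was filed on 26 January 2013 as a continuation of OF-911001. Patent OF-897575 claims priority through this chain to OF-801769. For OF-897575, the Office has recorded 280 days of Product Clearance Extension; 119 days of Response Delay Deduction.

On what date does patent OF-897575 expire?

2031-05-22

Earliest priority filing: 12 December 2006.
Base term: 12 December 2006 + 24 years → 12 December 2030.
Product Clearance Extension: 280 days (within the 1826-day cap) → +280 days → 18 September 2031.
Response Delay Deduction: −119 days → 22 May 2031.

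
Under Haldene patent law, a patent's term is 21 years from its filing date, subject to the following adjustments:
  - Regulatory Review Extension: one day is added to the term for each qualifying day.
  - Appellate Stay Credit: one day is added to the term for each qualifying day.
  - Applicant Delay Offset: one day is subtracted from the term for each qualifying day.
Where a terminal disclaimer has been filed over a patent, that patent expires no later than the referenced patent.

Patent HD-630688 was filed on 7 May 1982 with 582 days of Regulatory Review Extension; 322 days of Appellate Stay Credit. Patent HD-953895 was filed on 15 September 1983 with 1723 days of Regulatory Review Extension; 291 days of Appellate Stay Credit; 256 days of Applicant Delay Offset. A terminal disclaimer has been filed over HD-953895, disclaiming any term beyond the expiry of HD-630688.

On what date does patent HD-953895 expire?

October 27, 2005

Natural term of HD-953895:
  Base: filing + 21 years → 15 September 2004.
  Regulatory Review Extension: +1723 days → 4 June 2009.
  Appellate Stay Credit: +291 days → 22 March 2010.
  Applicant Delay Offset: −256 days → 9 July 2009.
Expiry of referenced patent HD-630688:
  Base: filing + 21 years → 7 May 2003.
  Regulatory Review Extension: +582 days → 9 December 2004.
  Appellate Stay Credit: +322 days → 27 October 2005.
Terminal disclaimer: HD-953895 expires on the earlier of 9 July 2009 and 27 October 2005.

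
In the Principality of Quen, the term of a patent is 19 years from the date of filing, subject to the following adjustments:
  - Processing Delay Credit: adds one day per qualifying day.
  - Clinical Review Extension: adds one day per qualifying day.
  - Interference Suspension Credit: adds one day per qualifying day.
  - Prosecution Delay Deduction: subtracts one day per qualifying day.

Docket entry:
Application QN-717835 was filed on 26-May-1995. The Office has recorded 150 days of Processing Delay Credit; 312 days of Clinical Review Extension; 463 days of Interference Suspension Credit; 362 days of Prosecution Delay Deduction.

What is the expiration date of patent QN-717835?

2015-12-10

Base term: filing date + 19 years → 26 May 2014.
Processing Delay Credit: +150 days → 23 October 2014.
Clinical Review Extension: +312 days → 31 August 2015.
Interference Suspension Credit: +463 days → 6 December 2016.
Prosecution Delay Deduction: −362 days → 10 December 2015.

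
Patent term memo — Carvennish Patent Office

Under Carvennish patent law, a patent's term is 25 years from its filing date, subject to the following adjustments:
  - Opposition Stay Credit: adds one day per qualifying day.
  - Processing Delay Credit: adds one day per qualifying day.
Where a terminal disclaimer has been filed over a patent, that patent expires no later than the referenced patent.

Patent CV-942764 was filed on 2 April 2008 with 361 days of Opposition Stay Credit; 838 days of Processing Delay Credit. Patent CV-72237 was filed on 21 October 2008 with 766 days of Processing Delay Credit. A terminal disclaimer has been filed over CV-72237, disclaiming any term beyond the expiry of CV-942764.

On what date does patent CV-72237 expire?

Natural term of CV-72237:
  Base: filing + 25 years → 21 October 2033.
  Processing Delay Credit: +766 days → 26 November 2035.
Expiry of referenced patent CV-942764:
  Base: filing + 25 years → 2 April 2033.
  Opposition Stay Credit: +361 days → 29 March 2034.
  Processing Delay Credit: +838 days → 14 July 2036.
Terminal disclaimer: CV-72237 expires on the earlier of 26 November 2035 and 14 July 2036.

November 26, 2035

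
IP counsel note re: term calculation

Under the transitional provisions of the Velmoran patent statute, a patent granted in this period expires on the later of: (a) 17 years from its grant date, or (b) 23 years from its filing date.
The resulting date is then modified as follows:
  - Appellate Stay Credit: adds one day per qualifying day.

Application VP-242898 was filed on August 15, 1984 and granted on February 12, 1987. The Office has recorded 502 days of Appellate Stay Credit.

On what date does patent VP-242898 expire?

2008-12-29

(a) grant + 17 years → 12 February 2004.
(b) filing + 23 years → 15 August 2007.
Later of the two: 15 August 2007.
Appellate Stay Credit: +502 days → 29 December 2008.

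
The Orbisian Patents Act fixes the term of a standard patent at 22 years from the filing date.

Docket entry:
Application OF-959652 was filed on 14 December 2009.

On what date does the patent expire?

December 14, 2031

Filing date + 22 years → 14 December 2031.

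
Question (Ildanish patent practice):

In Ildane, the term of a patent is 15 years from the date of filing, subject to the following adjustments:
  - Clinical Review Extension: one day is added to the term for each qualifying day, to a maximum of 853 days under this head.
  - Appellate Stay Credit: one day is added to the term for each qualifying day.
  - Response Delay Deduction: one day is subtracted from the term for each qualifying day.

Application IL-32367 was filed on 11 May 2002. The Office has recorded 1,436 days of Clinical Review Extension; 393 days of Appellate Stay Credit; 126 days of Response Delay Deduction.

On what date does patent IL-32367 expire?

2020-06-04

Base term: filing date + 15 years → 11 May 2017.
Clinical Review Extension: 1436 days claimed exceeds the 853-day cap, so +853 days → 11 September 2019.
Appellate Stay Credit: +393 days → 8 October 2020.
Response Delay Deduction: −126 days → 4 June 2020.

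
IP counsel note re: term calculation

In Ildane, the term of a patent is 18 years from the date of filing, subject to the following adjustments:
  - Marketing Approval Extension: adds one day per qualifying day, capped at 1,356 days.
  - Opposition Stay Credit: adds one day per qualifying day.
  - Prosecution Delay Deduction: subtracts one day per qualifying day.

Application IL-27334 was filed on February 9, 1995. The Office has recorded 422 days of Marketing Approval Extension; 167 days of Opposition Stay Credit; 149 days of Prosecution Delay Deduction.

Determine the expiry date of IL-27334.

2014-04-25

Base term: filing date + 18 years → 9 February 2013.
Marketing Approval Extension: 422 days (within the 1356-day cap) → +422 days → 7 April 2014.
Opposition Stay Credit: +167 days → 21 September 2014.
Prosecution Delay Deduction: −149 days → 25 April 2014.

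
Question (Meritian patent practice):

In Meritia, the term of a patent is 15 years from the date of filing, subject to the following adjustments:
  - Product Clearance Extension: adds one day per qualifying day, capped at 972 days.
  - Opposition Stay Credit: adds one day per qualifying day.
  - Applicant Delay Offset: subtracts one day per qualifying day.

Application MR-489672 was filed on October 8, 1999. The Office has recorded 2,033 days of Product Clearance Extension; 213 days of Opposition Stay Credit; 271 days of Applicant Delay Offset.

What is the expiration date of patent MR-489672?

April 9, 2017

Base term: filing date + 15 years → 8 October 2014.
Product Clearance Extension: 2033 days claimed exceeds the 972-day cap, so +972 days → 6 June 2017.
Opposition Stay Credit: +213 days → 5 January 2018.
Applicant Delay Offset: −271 days → 9 April 2017.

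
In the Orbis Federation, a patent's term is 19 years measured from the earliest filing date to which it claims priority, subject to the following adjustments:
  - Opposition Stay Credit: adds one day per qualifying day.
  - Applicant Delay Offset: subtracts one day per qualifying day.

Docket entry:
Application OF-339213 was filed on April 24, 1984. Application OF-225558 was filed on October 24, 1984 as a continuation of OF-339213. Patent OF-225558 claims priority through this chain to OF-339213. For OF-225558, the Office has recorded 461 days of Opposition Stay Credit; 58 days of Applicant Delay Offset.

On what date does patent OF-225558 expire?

Earliest priority filing: 24 April 1984.
Base term: 24 April 1984 + 19 years → 24 April 2003.
Opposition Stay Credit: +461 days → 28 July 2004.
Applicant Delay Offset: −58 days → 31 May 2004.

May 31, 2004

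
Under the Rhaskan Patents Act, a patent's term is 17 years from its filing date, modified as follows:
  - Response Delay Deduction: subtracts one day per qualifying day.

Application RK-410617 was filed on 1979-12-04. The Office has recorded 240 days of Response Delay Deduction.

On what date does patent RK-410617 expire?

April 8, 1996

Base term: filing date + 17 years → 4 December 1996.
Response Delay Deduction: −240 days → 8 April 1996.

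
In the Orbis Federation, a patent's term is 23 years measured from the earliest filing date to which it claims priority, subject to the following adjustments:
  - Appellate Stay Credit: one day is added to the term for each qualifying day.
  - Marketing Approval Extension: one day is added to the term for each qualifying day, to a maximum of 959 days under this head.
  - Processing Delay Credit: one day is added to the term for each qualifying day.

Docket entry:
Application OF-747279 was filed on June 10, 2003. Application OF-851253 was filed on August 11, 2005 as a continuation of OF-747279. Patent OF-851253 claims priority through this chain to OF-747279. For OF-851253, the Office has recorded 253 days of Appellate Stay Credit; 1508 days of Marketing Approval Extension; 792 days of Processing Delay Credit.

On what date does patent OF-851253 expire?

Earliest priority filing: 10 June 2003.
Base term: 10 June 2003 + 23 years → 10 June 2026.
Appellate Stay Credit: +253 days → 18 February 2027.
Marketing Approval Extension: 1508 days claimed exceeds the 959-day cap, so +959 days → 4 October 2029.
Processing Delay Credit: +792 days → 5 December 2031.

December 5, 2031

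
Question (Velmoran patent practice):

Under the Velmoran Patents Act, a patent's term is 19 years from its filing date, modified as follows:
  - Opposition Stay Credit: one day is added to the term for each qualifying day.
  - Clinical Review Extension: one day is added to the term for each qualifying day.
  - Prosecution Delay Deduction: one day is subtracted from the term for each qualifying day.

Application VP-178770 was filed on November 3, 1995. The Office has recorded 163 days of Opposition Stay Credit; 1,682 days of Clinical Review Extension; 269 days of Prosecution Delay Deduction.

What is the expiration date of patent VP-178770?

Base term: filing date + 19 years → 3 November 2014.
Opposition Stay Credit: +163 days → 15 April 2015.
Clinical Review Extension: +1682 days → 22 November 2019.
Prosecution Delay Deduction: −269 days → 26 February 2019.

2019-02-26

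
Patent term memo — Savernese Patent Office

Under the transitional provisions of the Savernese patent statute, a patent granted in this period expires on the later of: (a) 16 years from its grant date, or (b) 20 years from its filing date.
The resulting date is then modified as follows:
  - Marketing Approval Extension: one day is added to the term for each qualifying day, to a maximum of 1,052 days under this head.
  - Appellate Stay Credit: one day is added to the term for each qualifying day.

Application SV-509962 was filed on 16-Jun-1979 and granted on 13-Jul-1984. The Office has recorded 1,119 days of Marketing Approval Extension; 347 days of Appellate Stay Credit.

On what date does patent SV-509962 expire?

(a) grant + 16 years → 13 July 2000.
(b) filing + 20 years → 16 June 1999.
Later of the two: 13 July 2000.
Marketing Approval Extension: 1119 days claimed exceeds the 1052-day cap, so +1052 days → 31 May 2003.
Appellate Stay Credit: +347 days → 12 May 2004.

2004-05-12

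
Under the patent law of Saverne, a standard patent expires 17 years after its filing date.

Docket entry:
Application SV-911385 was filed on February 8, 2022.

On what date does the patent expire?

February 8, 2039

Filing date + 17 years → 8 February 2039.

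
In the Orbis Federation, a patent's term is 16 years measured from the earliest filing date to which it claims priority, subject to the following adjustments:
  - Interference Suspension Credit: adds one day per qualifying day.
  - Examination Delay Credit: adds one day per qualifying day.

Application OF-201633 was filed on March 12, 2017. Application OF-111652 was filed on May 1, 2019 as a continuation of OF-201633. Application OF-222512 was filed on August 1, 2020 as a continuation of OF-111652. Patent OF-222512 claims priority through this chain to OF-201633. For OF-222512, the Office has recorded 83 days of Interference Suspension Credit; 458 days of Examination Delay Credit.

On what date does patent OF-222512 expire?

Earliest priority filing: 12 March 2017.
Base term: 12 March 2017 + 16 years → 12 March 2033.
Interference Suspension Credit: +83 days → 3 June 2033.
Examination Delay Credit: +458 days → 4 September 2034.

September 4, 2034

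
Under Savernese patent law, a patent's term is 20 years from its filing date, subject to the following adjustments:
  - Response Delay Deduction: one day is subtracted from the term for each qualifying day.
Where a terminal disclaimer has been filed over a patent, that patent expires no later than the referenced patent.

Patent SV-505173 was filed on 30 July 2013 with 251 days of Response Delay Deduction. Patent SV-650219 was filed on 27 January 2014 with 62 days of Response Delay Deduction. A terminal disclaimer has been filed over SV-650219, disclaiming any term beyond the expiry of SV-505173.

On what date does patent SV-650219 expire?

November 21, 2032

Natural term of SV-650219:
  Base: filing + 20 years → 27 January 2034.
  Response Delay Deduction: −62 days → 26 November 2033.
Expiry of referenced patent SV-505173:
  Base: filing + 20 years → 30 July 2033.
  Response Delay Deduction: −251 days → 21 November 2032.
Terminal disclaimer: SV-650219 expires on the earlier of 26 November 2033 and 21 November 2032.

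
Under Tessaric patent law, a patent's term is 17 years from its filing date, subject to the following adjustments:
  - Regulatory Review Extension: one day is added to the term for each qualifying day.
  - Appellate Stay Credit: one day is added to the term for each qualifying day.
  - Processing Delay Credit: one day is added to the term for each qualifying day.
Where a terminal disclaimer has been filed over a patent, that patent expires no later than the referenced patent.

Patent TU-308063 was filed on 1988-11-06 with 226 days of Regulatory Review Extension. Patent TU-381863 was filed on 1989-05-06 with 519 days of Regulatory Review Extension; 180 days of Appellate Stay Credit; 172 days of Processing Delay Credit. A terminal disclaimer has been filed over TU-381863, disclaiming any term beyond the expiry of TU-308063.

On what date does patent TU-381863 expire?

Natural term of TU-381863:
  Base: filing + 17 years → 6 May 2006.
  Regulatory Review Extension: +519 days → 7 October 2007.
  Appellate Stay Credit: +180 days → 4 April 2008.
  Processing Delay Credit: +172 days → 23 September 2008.
Expiry of referenced patent TU-308063:
  Base: filing + 17 years → 6 November 2005.
  Regulatory Review Extension: +226 days → 20 June 2006.
Terminal disclaimer: TU-381863 expires on the earlier of 23 September 2008 and 20 June 2006.

2006-06-20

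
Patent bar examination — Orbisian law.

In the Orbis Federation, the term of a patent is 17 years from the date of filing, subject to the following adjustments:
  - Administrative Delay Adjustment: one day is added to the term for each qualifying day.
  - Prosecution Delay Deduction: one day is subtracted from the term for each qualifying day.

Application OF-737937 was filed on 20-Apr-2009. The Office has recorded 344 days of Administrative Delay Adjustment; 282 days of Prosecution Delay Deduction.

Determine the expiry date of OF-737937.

2026-06-21

Base term: filing date + 17 years → 20 April 2026.
Administrative Delay Adjustment: +344 days → 30 March 2027.
Prosecution Delay Deduction: −282 days → 21 June 2026.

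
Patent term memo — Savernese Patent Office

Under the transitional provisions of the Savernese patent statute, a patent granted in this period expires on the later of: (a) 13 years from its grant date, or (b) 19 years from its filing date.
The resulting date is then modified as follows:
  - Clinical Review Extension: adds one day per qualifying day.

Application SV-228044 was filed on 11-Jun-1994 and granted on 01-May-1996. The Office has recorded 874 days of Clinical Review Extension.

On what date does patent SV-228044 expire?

(a) grant + 13 years → 1 May 2009.
(b) filing + 19 years → 11 June 2013.
Later of the two: 11 June 2013.
Clinical Review Extension: +874 days → 2 November 2015.

November 2, 2015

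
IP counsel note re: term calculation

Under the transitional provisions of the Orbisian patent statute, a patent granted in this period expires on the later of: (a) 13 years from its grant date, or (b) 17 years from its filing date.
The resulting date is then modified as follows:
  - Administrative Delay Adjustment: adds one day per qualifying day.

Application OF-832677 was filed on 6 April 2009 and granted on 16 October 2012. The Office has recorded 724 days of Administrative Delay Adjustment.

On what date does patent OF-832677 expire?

March 30, 2028

(a) grant + 13 years → 16 October 2025.
(b) filing + 17 years → 6 April 2026.
Later of the two: 6 April 2026.
Administrative Delay Adjustment: +724 days → 30 March 2028.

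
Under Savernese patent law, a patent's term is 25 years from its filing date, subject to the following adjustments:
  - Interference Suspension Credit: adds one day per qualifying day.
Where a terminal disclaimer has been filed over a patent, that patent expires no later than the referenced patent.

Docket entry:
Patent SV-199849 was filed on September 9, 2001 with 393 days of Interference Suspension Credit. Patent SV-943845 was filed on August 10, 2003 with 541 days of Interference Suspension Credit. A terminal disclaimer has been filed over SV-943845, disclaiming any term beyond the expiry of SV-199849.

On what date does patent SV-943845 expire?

2027-10-07

Natural term of SV-943845:
  Base: filing + 25 years → 10 August 2028.
  Interference Suspension Credit: +541 days → 2 February 2030.
Expiry of referenced patent SV-199849:
  Base: filing + 25 years → 9 September 2026.
  Interference Suspension Credit: +393 days → 7 October 2027.
Terminal disclaimer: SV-943845 expires on the earlier of 2 February 2030 and 7 October 2027.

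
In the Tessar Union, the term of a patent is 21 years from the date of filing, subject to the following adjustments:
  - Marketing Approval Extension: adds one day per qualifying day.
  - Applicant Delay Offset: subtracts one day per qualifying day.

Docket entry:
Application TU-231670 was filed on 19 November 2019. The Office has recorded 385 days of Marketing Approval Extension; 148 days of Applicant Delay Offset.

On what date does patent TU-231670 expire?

Base term: filing date + 21 years → 19 November 2040.
Marketing Approval Extension: +385 days → 9 December 2041.
Applicant Delay Offset: −148 days → 14 July 2041.

July 14, 2041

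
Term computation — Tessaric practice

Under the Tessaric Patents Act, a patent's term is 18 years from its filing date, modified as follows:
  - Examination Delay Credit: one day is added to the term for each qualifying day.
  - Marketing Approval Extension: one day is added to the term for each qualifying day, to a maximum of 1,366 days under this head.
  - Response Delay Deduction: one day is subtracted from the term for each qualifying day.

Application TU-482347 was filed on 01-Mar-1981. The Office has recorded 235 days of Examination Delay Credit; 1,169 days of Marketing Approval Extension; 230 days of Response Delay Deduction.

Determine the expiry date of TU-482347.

Base term: filing date + 18 years → 1 March 1999.
Examination Delay Credit: +235 days → 22 October 1999.
Marketing Approval Extension: 1169 days (within the 1366-day cap) → +1169 days → 3 January 2003.
Response Delay Deduction: −230 days → 18 May 2002.

May 18, 2002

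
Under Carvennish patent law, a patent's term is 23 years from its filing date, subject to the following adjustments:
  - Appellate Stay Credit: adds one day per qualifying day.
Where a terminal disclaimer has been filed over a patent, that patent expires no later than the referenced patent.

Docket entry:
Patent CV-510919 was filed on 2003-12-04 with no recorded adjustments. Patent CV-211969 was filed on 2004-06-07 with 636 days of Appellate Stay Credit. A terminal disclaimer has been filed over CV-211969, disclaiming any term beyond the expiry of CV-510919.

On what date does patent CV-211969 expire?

Natural term of CV-211969:
  Base: filing + 23 years → 7 June 2027.
  Appellate Stay Credit: +636 days → 4 March 2029.
Expiry of referenced patent CV-510919:
  Base: filing + 23 years → 4 December 2026.
Terminal disclaimer: CV-211969 expires on the earlier of 4 March 2029 and 4 December 2026.

December 4, 2026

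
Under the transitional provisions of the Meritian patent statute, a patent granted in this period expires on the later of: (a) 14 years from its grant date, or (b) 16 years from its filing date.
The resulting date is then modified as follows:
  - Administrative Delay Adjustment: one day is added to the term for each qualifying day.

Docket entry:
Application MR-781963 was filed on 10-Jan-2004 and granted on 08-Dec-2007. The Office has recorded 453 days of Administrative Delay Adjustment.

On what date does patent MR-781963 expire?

March 6, 2023

(a) grant + 14 years → 8 December 2021.
(b) filing + 16 years → 10 January 2020.
Later of the two: 8 December 2021.
Administrative Delay Adjustment: +453 days → 6 March 2023.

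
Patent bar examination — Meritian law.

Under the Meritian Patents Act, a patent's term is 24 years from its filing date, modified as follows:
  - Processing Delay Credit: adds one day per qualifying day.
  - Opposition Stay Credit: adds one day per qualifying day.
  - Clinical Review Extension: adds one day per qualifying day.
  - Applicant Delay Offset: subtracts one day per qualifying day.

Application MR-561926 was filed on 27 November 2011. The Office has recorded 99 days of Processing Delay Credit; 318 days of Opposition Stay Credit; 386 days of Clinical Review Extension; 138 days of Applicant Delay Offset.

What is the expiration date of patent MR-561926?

Base term: filing date + 24 years → 27 November 2035.
Processing Delay Credit: +99 days → 5 March 2036.
Opposition Stay Credit: +318 days → 17 January 2037.
Clinical Review Extension: +386 days → 7 February 2038.
Applicant Delay Offset: −138 days → 22 September 2037.

2037-09-22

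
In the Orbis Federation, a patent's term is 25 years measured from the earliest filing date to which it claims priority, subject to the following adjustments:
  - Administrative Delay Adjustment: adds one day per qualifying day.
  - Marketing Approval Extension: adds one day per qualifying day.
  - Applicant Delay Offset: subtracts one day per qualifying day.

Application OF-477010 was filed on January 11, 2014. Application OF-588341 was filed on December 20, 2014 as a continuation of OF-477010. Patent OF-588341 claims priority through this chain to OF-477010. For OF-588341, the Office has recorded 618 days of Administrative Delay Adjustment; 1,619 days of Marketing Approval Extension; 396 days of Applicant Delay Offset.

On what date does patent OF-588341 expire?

January 26, 2044

Earliest priority filing: 11 January 2014.
Base term: 11 January 2014 + 25 years → 11 January 2039.
Administrative Delay Adjustment: +618 days → 20 September 2040.
Marketing Approval Extension: +1619 days → 25 February 2045.
Applicant Delay Offset: −396 days → 26 January 2044.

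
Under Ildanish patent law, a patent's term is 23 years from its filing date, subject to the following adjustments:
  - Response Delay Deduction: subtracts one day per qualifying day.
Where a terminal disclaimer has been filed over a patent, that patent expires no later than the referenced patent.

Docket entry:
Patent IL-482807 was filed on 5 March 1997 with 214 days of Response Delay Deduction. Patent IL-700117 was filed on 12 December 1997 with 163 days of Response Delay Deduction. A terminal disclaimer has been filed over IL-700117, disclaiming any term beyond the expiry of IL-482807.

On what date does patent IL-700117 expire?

August 4, 2019

Natural term of IL-700117:
  Base: filing + 23 years → 12 December 2020.
  Response Delay Deduction: −163 days → 2 July 2020.
Expiry of referenced patent IL-482807:
  Base: filing + 23 years → 5 March 2020.
  Response Delay Deduction: −214 days → 4 August 2019.
Terminal disclaimer: IL-700117 expires on the earlier of 2 July 2020 and 4 August 2019.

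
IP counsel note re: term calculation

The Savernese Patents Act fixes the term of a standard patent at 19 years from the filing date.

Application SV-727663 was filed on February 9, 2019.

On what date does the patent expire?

February 9, 2038

Filing date + 19 years → 9 February 2038.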